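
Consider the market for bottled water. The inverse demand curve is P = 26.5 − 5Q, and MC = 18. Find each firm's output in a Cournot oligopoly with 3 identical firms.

In a 3-firm Cournot equilibrium, symmetry and the first-order condition give q = (26.5 − 18)/(20) = 0.425. So Q = 1.275 and P = 20.125.

q_i = 0.425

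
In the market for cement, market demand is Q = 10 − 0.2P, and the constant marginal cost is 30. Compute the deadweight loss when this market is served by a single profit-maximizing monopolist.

DWL = 10

Inverting demand: P = 50 − 5Q.
Competitive firms price at marginal cost: P = 30, giving Q = 4.
The monopolist equates marginal revenue to marginal cost: 50 − 10Q = 30, so Q = 2. From demand, P = 40.
DWL is the triangle between Q = 2 and Q = 4: ½·(4 − 2)·(40 − 30) = 10.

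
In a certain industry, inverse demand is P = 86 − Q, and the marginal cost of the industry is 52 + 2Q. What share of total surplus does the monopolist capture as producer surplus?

PS/TS = 0.8

A monopolist chooses Q where MR = MC. MR = 86 − 2Q; setting this equal to 52 + 2Q gives Q = 8.5 and P = 77.5.
CS = ½·(86 − 77.5)·8.5 = 36.125.
PS = P·Q − VC(Q) = 77.5·8.5 − (52·8.5 + ½·2·8.5²) = 144.5.
Share captured = PS/TS = 144.5/180.625 = 0.8.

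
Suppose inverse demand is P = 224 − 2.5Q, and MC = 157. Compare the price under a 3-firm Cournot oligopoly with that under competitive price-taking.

In a 3-firm Cournot equilibrium, symmetry and the first-order condition give q = (224 − 157)/(10) = 6.7. So Q = 20.1 and P = 173.75.
Competitive firms price at marginal cost: P = 157, giving Q = 26.8.

Cournot: P = 173.75; Competition: P = 157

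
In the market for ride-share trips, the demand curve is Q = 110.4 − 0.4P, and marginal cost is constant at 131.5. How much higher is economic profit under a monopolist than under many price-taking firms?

Inverting demand: P = 276 − 2.5Q.
Competitive firms price at marginal cost: P = 131.5, giving Q = 57.8.
Profit = (131.5 − 131.5)·57.8 = 0.
A monopolist chooses Q where MR = MC. MR = 276 − 5Q; setting this equal to 131.5 gives Q = 28.9 and P = 203.75.
Profit = (203.75 − 131.5)·28.9 = 2088.025.
Change in economic profit: 2088.025 − 0 = 2088.025.

Economic profit rises by 2088.025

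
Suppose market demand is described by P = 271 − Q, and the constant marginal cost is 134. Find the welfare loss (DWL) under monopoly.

DWL = 2346.125

Under competition P = MC = 134, so Q = (271 − 134)/1 = 137.
The monopolist equates marginal revenue to marginal cost: 271 − 2Q = 134, so Q = 68.5. From demand, P = 202.5.
DWL is the triangle between Q = 68.5 and Q = 137: ½·(137 − 68.5)·(202.5 − 134) = 2346.125.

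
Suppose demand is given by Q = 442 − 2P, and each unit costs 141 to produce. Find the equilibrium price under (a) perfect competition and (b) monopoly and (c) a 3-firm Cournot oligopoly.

Inverting demand: P = 221 − 0.5Q.
Under competition P = MC = 141, so Q = (221 − 141)/0.5 = 160.
A monopolist chooses Q where MR = MC. MR = 221 − Q; setting this equal to 141 gives Q = 80 and P = 181.
Cournot with 3 identical firms: the symmetric best-response condition is 221 − 2q = 141. Each firm produces q = 40, total output Q = 120, price P = 161.

Competition: P = 141; Monopoly: P = 181; Cournot: P = 161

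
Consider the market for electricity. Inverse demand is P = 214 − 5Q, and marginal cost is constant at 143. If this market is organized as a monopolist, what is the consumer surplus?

CS = 126.025

A monopolist chooses Q where MR = MC. MR = 214 − 10Q; setting this equal to 143 gives Q = 7.1 and P = 178.5.
CS = ½·(214 − 178.5)·7.1 = 126.025.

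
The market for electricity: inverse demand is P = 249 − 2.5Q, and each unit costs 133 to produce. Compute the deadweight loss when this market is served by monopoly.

Competitive firms price at marginal cost: P = 133, giving Q = 46.4.
A monopolist chooses Q where MR = MC. MR = 249 − 5Q; setting this equal to 133 gives Q = 23.2 and P = 191.
DWL is the triangle between Q = 23.2 and Q = 46.4: ½·(46.4 − 23.2)·(191 − 133) = 672.8.

DWL = 672.8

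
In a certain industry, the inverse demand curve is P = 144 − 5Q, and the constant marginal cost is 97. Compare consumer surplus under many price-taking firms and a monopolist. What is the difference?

CS falls by 165.675

Under competition P = MC = 97, so Q = (144 − 97)/5 = 9.4.
CS = ½·(144 − 97)·9.4 = 220.9.
Monopoly sets MR = MC: 144 − 10Q = 97 ⇒ Q = 4.7, P = 144 − 5·4.7 = 120.5.
CS = ½·(144 − 120.5)·4.7 = 55.225.
Change in consumer surplus: 55.225 − 220.9 = −165.675.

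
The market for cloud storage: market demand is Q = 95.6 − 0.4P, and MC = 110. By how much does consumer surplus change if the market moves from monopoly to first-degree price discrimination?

Inverting demand: P = 239 − 2.5Q.
The monopolist equates marginal revenue to marginal cost: 239 − 5Q = 110, so Q = 25.8. From demand, P = 174.5.
CS = ½·(239 − 174.5)·25.8 = 832.05.
With perfect price discrimination, output is the efficient level Q = 51.6 (where demand meets MC), but every buyer pays their willingness to pay: CS = 0 and PS = total surplus.
CS = 0.
Change in consumer surplus: 0 − 832.05 = −832.05.

Consumer surplus falls by 832.05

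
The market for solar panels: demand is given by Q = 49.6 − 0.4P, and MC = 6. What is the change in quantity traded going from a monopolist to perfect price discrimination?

Inverting demand: P = 124 − 2.5Q.
The monopolist equates marginal revenue to marginal cost: 124 − 5Q = 6, so Q = 23.6. From demand, P = 65.
With perfect price discrimination, output is the efficient level Q = 47.2 (where demand meets MC), but every buyer pays their willingness to pay: CS = 0 and PS = total surplus.
Change in quantity traded: 47.2 − 23.6 = 23.6.

Q rises by 23.6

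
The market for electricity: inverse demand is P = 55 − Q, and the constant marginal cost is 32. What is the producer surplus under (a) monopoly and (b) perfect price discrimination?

Monopoly: PS = 132.25; Perfect PD: PS = 264.5

The monopolist equates marginal revenue to marginal cost: 55 − 2Q = 32, so Q = 11.5. From demand, P = 43.5.
PS = (43.5 − 32)·11.5 = 132.25.
A perfectly discriminating monopolist sells every unit with P(Q) ≥ MC(Q), so output equals the competitive quantity Q = 23. Each buyer pays their reservation price, so CS = 0 and the firm captures all surplus.
PS = ½·(55 − 32)·23 = 264.5.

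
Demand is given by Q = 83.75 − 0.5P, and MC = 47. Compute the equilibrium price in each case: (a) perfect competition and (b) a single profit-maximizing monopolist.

Inverting demand: P = 167.5 − 2Q.
Perfect competition: P = MC = 47, so 167.5 − 2Q = 47 and Q = 60.25.
A monopolist chooses Q where MR = MC. MR = 167.5 − 4Q; setting this equal to 47 gives Q = 30.125 and P = 107.25.

Competition: P = 47; Monopoly: P = 107.25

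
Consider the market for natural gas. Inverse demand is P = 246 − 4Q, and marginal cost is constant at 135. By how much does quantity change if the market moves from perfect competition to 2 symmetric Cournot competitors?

Under competition P = MC = 135, so Q = (246 − 135)/4 = 27.75.
Cournot with 2 identical firms: the symmetric best-response condition is 246 − 12q = 135. Each firm produces q = 9.25, total output Q = 18.5, price P = 172.
Change in quantity: 18.5 − 27.75 = −9.25.

Quantity falls by 9.25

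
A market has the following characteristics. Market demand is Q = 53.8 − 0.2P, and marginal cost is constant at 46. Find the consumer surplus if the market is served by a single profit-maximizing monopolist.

Inverting demand: P = 269 − 5Q.
The monopolist equates marginal revenue to marginal cost: 269 − 10Q = 46, so Q = 22.3. From demand, P = 157.5.
CS = ½·(269 − 157.5)·22.3 = 1243.225.

CS = 1243.225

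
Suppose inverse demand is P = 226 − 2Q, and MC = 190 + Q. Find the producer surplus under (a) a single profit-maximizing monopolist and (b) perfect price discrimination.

Monopoly: PS = 129.6; Perfect PD: PS = 216

The monopolist equates marginal revenue to marginal cost: 226 − 4Q = 190 + Q, so Q = 7.2. From demand, P = 211.6.
PS = P·Q − VC(Q) = 211.6·7.2 − (190·7.2 + ½·1·7.2²) = 129.6.
With perfect price discrimination, output is the efficient level Q = 12 (where demand meets MC), but every buyer pays their willingness to pay: CS = 0 and PS = total surplus.
PS = ½·(226 − 190)·12 = 216.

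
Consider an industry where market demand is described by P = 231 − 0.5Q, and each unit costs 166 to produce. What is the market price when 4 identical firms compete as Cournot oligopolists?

With 4 symmetric Cournot firms, each firm's FOC gives 231 − 2.5q = 166, so q = 26, Q = 4·26 = 104, and P = 179.

P = 179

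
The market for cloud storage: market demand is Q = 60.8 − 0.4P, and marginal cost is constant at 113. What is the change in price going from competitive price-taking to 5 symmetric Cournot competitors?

P rises by 6.5

Inverting demand: P = 152 − 2.5Q.
Under competition P = MC = 113, so Q = (152 − 113)/2.5 = 15.6.
With 5 symmetric Cournot firms, each firm's FOC gives 152 − 15q = 113, so q = 2.6, Q = 5·2.6 = 13, and P = 119.5.
Change in price: 119.5 − 113 = 6.5.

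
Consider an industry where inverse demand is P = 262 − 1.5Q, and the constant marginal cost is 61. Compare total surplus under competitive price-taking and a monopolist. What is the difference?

Perfect competition: P = MC = 61, so 262 − 1.5Q = 61 and Q = 134.
CS = ½·(262 − 61)·134 = 13467; PS = (61 − 61)·134 = 0; TS = 13467.
Monopoly sets MR = MC: 262 − 3Q = 61 ⇒ Q = 67, P = 262 − 1.5·67 = 161.5.
CS = ½·(262 − 161.5)·67 = 3366.75; PS = (161.5 − 61)·67 = 6733.5; TS = 10100.25.
Change in total surplus: 10100.25 − 13467 = −3366.75.

Total surplus falls by 3366.75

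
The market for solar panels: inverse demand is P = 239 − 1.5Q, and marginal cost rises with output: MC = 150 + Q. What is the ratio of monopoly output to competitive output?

Q_m/Q_c = 0.625

A monopolist chooses Q where MR = MC. MR = 239 − 3Q; setting this equal to 150 + Q gives Q = 22.25 and P = 205.625.
Competitive equilibrium sets price equal to marginal cost: 239 − 1.5Q = 150 + Q, so Q = 35.6 and P = 185.6.
Ratio Q_m/Q_c = 22.25/35.6 = 0.625.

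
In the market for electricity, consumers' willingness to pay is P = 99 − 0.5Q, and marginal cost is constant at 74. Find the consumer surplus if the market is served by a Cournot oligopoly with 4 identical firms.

Cournot with 4 identical firms: the symmetric best-response condition is 99 − 2.5q = 74. Each firm produces q = 10, total output Q = 40, price P = 79.
CS = ½·(99 − 79)·40 = 400.

CS = 400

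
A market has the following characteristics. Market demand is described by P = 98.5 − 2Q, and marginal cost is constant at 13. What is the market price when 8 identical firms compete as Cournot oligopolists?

P = 22.5

With 8 symmetric Cournot firms, each firm's FOC gives 98.5 − 18q = 13, so q = 4.75, Q = 8·4.75 = 38, and P = 22.5.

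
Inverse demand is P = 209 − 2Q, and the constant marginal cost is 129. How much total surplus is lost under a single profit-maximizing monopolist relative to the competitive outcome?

DWL = 400

Competitive firms price at marginal cost: P = 129, giving Q = 40.
The monopolist equates marginal revenue to marginal cost: 209 − 4Q = 129, so Q = 20. From demand, P = 169.
DWL is the triangle between Q = 20 and Q = 40: ½·(40 − 20)·(169 − 129) = 400.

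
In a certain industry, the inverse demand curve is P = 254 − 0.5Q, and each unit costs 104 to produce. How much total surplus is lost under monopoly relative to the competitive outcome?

Competitive firms price at marginal cost: P = 104, giving Q = 300.
Monopoly sets MR = MC: 254 − Q = 104 ⇒ Q = 150, P = 254 − 0.5·150 = 179.
DWL is the triangle between Q = 150 and Q = 300: ½·(300 − 150)·(179 − 104) = 5625.

DWL = 5625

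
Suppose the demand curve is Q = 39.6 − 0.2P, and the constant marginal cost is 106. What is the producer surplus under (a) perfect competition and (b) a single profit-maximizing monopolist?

Inverting demand: P = 198 − 5Q.
Perfect competition: P = MC = 106, so 198 − 5Q = 106 and Q = 18.4.
PS = (106 − 106)·18.4 = 0.
Monopoly sets MR = MC: 198 − 10Q = 106 ⇒ Q = 9.2, P = 198 − 5·9.2 = 152.
PS = (152 − 106)·9.2 = 423.2.

Competition: PS = 0; Monopoly: PS = 423.2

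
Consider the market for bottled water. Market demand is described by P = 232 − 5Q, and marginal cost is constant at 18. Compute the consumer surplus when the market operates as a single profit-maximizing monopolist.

CS = 1144.9

Monopoly sets MR = MC: 232 − 10Q = 18 ⇒ Q = 21.4, P = 232 − 5·21.4 = 125.
CS = ½·(232 − 125)·21.4 = 1144.9.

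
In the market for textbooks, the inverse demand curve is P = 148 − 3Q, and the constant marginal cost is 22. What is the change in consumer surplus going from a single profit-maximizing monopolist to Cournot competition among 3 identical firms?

The monopolist equates marginal revenue to marginal cost: 148 − 6Q = 22, so Q = 21. From demand, P = 85.
CS = ½·(148 − 85)·21 = 661.5.
In a 3-firm Cournot equilibrium, symmetry and the first-order condition give q = (148 − 22)/(12) = 10.5. So Q = 31.5 and P = 53.5.
CS = ½·(148 − 53.5)·31.5 = 1488.375.
Change in consumer surplus: 1488.375 − 661.5 = 826.875.

CS rises by 826.875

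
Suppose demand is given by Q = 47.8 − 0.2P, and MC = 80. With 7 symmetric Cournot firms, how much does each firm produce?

Inverting demand: P = 239 − 5Q.
In a 7-firm Cournot equilibrium, symmetry and the first-order condition give q = (239 − 80)/(40) = 3.975. So Q = 27.825 and P = 99.875.

q_i = 3.975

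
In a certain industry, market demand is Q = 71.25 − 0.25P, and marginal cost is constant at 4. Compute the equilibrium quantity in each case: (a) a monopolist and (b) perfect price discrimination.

Monopoly: Q = 35.125; Perfect PD: Q = 70.25

Inverting demand: P = 285 − 4Q.
Monopoly sets MR = MC: 285 − 8Q = 4 ⇒ Q = 35.125, P = 285 − 4·35.125 = 144.5.
Under first-degree price discrimination the firm charges each unit its demand price and produces up to where P = MC, i.e. Q = 70.25. Consumer surplus is zero; producer surplus equals total surplus.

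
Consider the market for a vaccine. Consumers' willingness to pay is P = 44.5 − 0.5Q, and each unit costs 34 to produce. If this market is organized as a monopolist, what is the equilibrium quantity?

Q = 10.5

The monopolist equates marginal revenue to marginal cost: 44.5 − Q = 34, so Q = 10.5. From demand, P = 39.25.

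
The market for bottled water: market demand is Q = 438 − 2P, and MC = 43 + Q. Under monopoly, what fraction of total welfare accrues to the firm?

Inverting demand: P = 219 − 0.5Q.
The monopolist equates marginal revenue to marginal cost: 219 − Q = 43 + Q, so Q = 88. From demand, P = 175.
CS = ½·(219 − 175)·88 = 1936.
PS = P·Q − VC(Q) = 175·88 − (43·88 + ½·1·88²) = 7744.
Share captured = PS/TS = 7744/9680 = 0.8.

PS/TS = 0.8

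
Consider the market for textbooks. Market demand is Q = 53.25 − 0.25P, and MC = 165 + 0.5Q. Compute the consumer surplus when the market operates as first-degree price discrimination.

Inverting demand: P = 213 − 4Q.
A perfectly discriminating monopolist sells every unit with P(Q) ≥ MC(Q), so output equals the competitive quantity Q = 32/3. Each buyer pays their reservation price, so CS = 0 and the firm captures all surplus.
CS = 0.

CS = 0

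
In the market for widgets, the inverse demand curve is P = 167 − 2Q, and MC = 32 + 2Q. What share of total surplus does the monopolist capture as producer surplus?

PS/TS = 0.75

A monopolist chooses Q where MR = MC. MR = 167 − 4Q; setting this equal to 32 + 2Q gives Q = 22.5 and P = 122.
CS = ½·(167 − 122)·22.5 = 506.25.
PS = P·Q − VC(Q) = 122·22.5 − (32·22.5 + ½·2·22.5²) = 1518.75.
Share captured = PS/TS = 1518.75/2025 = 0.75.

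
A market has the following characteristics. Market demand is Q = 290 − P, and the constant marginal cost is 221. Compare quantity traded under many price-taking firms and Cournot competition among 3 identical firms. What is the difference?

Inverting demand: P = 290 − Q.
Under competition P = MC = 221, so Q = (290 − 221)/1 = 69.
Cournot with 3 identical firms: the symmetric best-response condition is 290 − 4q = 221. Each firm produces q = 17.25, total output Q = 51.75, price P = 238.25.
Change in quantity traded: 51.75 − 69 = −17.25.

Quantity traded falls by 17.25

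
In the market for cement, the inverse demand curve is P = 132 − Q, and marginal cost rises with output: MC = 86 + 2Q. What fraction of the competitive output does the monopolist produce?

Q_m/Q_c = 0.75

A monopolist chooses Q where MR = MC. MR = 132 − 2Q; setting this equal to 86 + 2Q gives Q = 11.5 and P = 120.5.
Competitive equilibrium sets price equal to marginal cost: 132 − Q = 86 + 2Q, so Q = 46/3 and P = 350/3.
Ratio Q_m/Q_c = 11.5/(46/3) = 0.75.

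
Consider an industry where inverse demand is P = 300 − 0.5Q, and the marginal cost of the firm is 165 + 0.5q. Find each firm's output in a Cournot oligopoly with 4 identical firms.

q_i = 45

Cournot with 4 identical firms: the symmetric best-response condition is 300 − 2.5q = 165 + 0.5q. Each firm produces q = 45, total output Q = 180, price P = 210.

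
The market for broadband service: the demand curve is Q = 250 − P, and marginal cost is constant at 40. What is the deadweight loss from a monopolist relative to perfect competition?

DWL = 5512.5

Inverting demand: P = 250 − Q.
Competitive firms price at marginal cost: P = 40, giving Q = 210.
A monopolist chooses Q where MR = MC. MR = 250 − 2Q; setting this equal to 40 gives Q = 105 and P = 145.
DWL is the triangle between Q = 105 and Q = 210: ½·(210 − 105)·(145 − 40) = 5512.5.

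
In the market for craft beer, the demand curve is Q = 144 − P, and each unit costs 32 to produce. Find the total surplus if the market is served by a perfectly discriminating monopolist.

Inverting demand: P = 144 − Q.
With perfect price discrimination, output is the efficient level Q = 112 (where demand meets MC), but every buyer pays their willingness to pay: CS = 0 and PS = total surplus.
TS = 6272 (equal to competitive TS).

TS = 6272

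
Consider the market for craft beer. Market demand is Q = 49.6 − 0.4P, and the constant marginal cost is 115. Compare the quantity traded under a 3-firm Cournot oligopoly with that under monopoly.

Inverting demand: P = 124 − 2.5Q.
In a 3-firm Cournot equilibrium, symmetry and the first-order condition give q = (124 − 115)/(10) = 0.9. So Q = 2.7 and P = 117.25.
The monopolist equates marginal revenue to marginal cost: 124 − 5Q = 115, so Q = 1.8. From demand, P = 119.5.

Cournot: Q = 2.7; Monopoly: Q = 1.8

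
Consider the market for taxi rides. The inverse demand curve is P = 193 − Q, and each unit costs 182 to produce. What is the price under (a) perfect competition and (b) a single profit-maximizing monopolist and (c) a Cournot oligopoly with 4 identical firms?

Under competition P = MC = 182, so Q = (193 − 182)/1 = 11.
Monopoly sets MR = MC: 193 − 2Q = 182 ⇒ Q = 5.5, P = 193 − 5.5 = 187.5.
In a 4-firm Cournot equilibrium, symmetry and the first-order condition give q = (193 − 182)/(5) = 2.2. So Q = 8.8 and P = 184.2.

Competition: P = 182; Monopoly: P = 187.5; Cournot: P = 184.2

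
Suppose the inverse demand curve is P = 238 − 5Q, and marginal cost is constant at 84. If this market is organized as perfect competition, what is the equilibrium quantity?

Q = 30.8

Competitive firms price at marginal cost: P = 84, giving Q = 30.8.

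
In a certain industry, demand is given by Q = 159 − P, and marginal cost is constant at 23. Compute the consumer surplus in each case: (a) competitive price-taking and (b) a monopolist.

Inverting demand: P = 159 − Q.
Under competition P = MC = 23, so Q = (159 − 23)/1 = 136.
CS = ½·(159 − 23)·136 = 9248.
Monopoly sets MR = MC: 159 − 2Q = 23 ⇒ Q = 68, P = 159 − 68 = 91.
CS = ½·(159 − 91)·68 = 2312.

Competition: CS = 9248; Monopoly: CS = 2312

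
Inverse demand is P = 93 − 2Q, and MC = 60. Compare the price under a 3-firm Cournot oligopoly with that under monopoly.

Cournot: P = 68.25; Monopoly: P = 76.5

Cournot with 3 identical firms: the symmetric best-response condition is 93 − 8q = 60. Each firm produces q = 4.125, total output Q = 12.375, price P = 68.25.
Monopoly sets MR = MC: 93 − 4Q = 60 ⇒ Q = 8.25, P = 93 − 2·8.25 = 76.5.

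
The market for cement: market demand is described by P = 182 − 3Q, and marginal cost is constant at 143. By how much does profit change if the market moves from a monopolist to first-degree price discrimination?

Profit rises by 126.75

The monopolist equates marginal revenue to marginal cost: 182 − 6Q = 143, so Q = 6.5. From demand, P = 162.5.
Profit = (162.5 − 143)·6.5 = 126.75.
Under first-degree price discrimination the firm charges each unit its demand price and produces up to where P = MC, i.e. Q = 13. Consumer surplus is zero; producer surplus equals total surplus.
PS equals the full surplus area, 253.5. Profit = 253.5 = 253.5.
Change in profit: 253.5 − 126.75 = 126.75.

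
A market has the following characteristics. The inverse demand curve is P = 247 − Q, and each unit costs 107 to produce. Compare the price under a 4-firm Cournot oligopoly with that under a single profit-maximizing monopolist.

Cournot: P = 135; Monopoly: P = 177

Cournot with 4 identical firms: the symmetric best-response condition is 247 − 5q = 107. Each firm produces q = 28, total output Q = 112, price P = 135.
A monopolist chooses Q where MR = MC. MR = 247 − 2Q; setting this equal to 107 gives Q = 70 and P = 177.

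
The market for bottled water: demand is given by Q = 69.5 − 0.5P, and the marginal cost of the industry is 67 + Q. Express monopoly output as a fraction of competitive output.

Q_m/Q_c = 0.6

Inverting demand: P = 139 − 2Q.
A monopolist chooses Q where MR = MC. MR = 139 − 4Q; setting this equal to 67 + Q gives Q = 14.4 and P = 110.2.
Competitive equilibrium sets price equal to marginal cost: 139 − 2Q = 67 + Q, so Q = 24 and P = 91.
Ratio Q_m/Q_c = 14.4/24 = 0.6.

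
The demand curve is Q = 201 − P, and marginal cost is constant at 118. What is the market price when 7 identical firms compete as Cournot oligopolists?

P = 128.375

Inverting demand: P = 201 − Q.
In a 7-firm Cournot equilibrium, symmetry and the first-order condition give q = (201 − 118)/(8) = 10.375. So Q = 72.625 and P = 128.375.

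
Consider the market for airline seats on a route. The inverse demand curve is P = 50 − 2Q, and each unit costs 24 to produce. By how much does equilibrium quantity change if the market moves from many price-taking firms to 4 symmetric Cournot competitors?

Equilibrium quantity falls by 2.6

Competitive firms price at marginal cost: P = 24, giving Q = 13.
Cournot with 4 identical firms: the symmetric best-response condition is 50 − 10q = 24. Each firm produces q = 2.6, total output Q = 10.4, price P = 29.2.
Change in equilibrium quantity: 10.4 − 13 = −2.6.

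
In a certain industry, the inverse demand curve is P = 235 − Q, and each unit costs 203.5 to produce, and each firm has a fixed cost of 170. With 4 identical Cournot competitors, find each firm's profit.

With 4 symmetric Cournot firms, each firm's FOC gives 235 − 5q = 203.5, so q = 6.3, Q = 4·6.3 = 25.2, and P = 209.8.
Each firm's profit = (209.8 − 203.5)·6.3 − 170 = −130.31.

π_i = −130.31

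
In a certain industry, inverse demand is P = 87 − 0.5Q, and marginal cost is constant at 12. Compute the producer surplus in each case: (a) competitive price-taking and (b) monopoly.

Competitive firms price at marginal cost: P = 12, giving Q = 150.
PS = (12 − 12)·150 = 0.
A monopolist chooses Q where MR = MC. MR = 87 − Q; setting this equal to 12 gives Q = 75 and P = 49.5.
PS = (49.5 − 12)·75 = 2812.5.

Competition: PS = 0; Monopoly: PS = 2812.5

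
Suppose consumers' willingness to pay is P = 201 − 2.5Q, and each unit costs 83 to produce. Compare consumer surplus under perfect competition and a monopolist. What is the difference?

Consumer surplus falls by 2088.6

Competitive firms price at marginal cost: P = 83, giving Q = 47.2.
CS = ½·(201 − 83)·47.2 = 2784.8.
Monopoly sets MR = MC: 201 − 5Q = 83 ⇒ Q = 23.6, P = 201 − 2.5·23.6 = 142.
CS = ½·(201 − 142)·23.6 = 696.2.
Change in consumer surplus: 696.2 − 2784.8 = −2088.6.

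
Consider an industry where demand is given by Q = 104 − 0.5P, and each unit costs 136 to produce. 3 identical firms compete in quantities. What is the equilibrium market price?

Inverting demand: P = 208 − 2Q.
Cournot with 3 identical firms: the symmetric best-response condition is 208 − 8q = 136. Each firm produces q = 9, total output Q = 27, price P = 154.

P = 154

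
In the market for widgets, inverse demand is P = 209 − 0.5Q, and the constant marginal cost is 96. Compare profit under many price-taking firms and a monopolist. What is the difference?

Perfect competition: P = MC = 96, so 209 − 0.5Q = 96 and Q = 226.
Profit = (96 − 96)·226 = 0.
The monopolist equates marginal revenue to marginal cost: 209 − Q = 96, so Q = 113. From demand, P = 152.5.
Profit = (152.5 − 96)·113 = 6384.5.
Change in profit: 6384.5 − 0 = 6384.5.

Profit rises by 6384.5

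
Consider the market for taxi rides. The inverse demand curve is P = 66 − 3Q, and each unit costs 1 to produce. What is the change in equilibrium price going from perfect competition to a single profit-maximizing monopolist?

Perfect competition: P = MC = 1, so 66 − 3Q = 1 and Q = 65/3.
A monopolist chooses Q where MR = MC. MR = 66 − 6Q; setting this equal to 1 gives Q = 65/6 and P = 33.5.
Change in equilibrium price: 33.5 − 1 = 32.5.

P rises by 32.5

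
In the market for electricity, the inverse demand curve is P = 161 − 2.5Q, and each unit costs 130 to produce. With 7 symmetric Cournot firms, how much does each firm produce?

q_i = 1.55

Cournot with 7 identical firms: the symmetric best-response condition is 161 − 20q = 130. Each firm produces q = 1.55, total output Q = 10.85, price P = 133.875.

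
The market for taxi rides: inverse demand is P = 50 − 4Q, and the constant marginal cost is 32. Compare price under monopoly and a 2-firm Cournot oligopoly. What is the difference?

A monopolist chooses Q where MR = MC. MR = 50 − 8Q; setting this equal to 32 gives Q = 2.25 and P = 41.
In a 2-firm Cournot equilibrium, symmetry and the first-order condition give q = (50 − 32)/(12) = 1.5. So Q = 3 and P = 38.
Change in price: 38 − 41 = −3.

Price falls by 3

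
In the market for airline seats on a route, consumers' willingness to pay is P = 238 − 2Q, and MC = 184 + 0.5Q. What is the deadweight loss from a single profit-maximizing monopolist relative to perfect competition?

Under competition P = MC: 238 − 2Q = 184 + 0.5Q ⇒ Q = 21.6, P = 194.8.
The monopolist equates marginal revenue to marginal cost: 238 − 4Q = 184 + 0.5Q, so Q = 12. From demand, P = 214.
CS = ½·(238 − 194.8)·21.6 = 466.56; PS = (194.8·21.6 − 184·21.6 − ½·0.5·21.6²) = 116.64; TS = 583.2.
CS = ½·(238 − 214)·12 = 144; PS = (214·12 − 184·12 − ½·0.5·12²) = 324; TS = 468.
DWL = 583.2 − 468 = 115.2.

DWL = 115.2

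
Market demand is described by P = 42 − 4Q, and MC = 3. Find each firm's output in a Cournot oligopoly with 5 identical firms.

In a 5-firm Cournot equilibrium, symmetry and the first-order condition give q = (42 − 3)/(24) = 1.625. So Q = 8.125 and P = 9.5.

q_i = 1.625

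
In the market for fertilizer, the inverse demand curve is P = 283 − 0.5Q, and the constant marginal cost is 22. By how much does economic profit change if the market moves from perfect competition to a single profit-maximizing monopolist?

π rises by 34060.5

Perfect competition: P = MC = 22, so 283 − 0.5Q = 22 and Q = 522.
Profit = (22 − 22)·522 = 0.
Monopoly sets MR = MC: 283 − Q = 22 ⇒ Q = 261, P = 283 − 0.5·261 = 152.5.
Profit = (152.5 − 22)·261 = 34060.5.
Change in economic profit: 34060.5 − 0 = 34060.5.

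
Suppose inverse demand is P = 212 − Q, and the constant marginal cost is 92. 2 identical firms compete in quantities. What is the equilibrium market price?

P = 132

With 2 symmetric Cournot firms, each firm's FOC gives 212 − 3q = 92, so q = 40, Q = 2·40 = 80, and P = 132.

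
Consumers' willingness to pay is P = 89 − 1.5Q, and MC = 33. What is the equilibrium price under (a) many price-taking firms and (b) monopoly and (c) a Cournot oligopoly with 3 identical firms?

Perfect competition: P = MC = 33, so 89 − 1.5Q = 33 and Q = 112/3.
The monopolist equates marginal revenue to marginal cost: 89 − 3Q = 33, so Q = 56/3. From demand, P = 61.
With 3 symmetric Cournot firms, each firm's FOC gives 89 − 6q = 33, so q = 28/3, Q = 3·28/3 = 28, and P = 47.

Competition: P = 33; Monopoly: P = 61; Cournot: P = 47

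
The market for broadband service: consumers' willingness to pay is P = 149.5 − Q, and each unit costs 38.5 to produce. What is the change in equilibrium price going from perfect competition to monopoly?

Competitive firms price at marginal cost: P = 38.5, giving Q = 111.
A monopolist chooses Q where MR = MC. MR = 149.5 − 2Q; setting this equal to 38.5 gives Q = 55.5 and P = 94.
Change in equilibrium price: 94 − 38.5 = 55.5.

P rises by 55.5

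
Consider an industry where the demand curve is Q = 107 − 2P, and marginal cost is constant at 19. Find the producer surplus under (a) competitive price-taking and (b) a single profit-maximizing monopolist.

Competition: PS = 0; Monopoly: PS = 595.125

Inverting demand: P = 53.5 − 0.5Q.
Perfect competition: P = MC = 19, so 53.5 − 0.5Q = 19 and Q = 69.
PS = (19 − 19)·69 = 0.
A monopolist chooses Q where MR = MC. MR = 53.5 − Q; setting this equal to 19 gives Q = 34.5 and P = 36.25.
PS = (36.25 − 19)·34.5 = 595.125.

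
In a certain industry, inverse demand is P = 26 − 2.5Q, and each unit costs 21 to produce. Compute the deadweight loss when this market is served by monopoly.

DWL = 1.25

Competitive firms price at marginal cost: P = 21, giving Q = 2.
Monopoly sets MR = MC: 26 − 5Q = 21 ⇒ Q = 1, P = 26 − 2.5·1 = 23.5.
DWL is the triangle between Q = 1 and Q = 2: ½·(2 − 1)·(23.5 − 21) = 1.25.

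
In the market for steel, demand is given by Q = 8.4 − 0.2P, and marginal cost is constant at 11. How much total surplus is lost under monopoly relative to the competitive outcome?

Inverting demand: P = 42 − 5Q.
Under competition P = MC = 11, so Q = (42 − 11)/5 = 6.2.
The monopolist equates marginal revenue to marginal cost: 42 − 10Q = 11, so Q = 3.1. From demand, P = 26.5.
DWL is the triangle between Q = 3.1 and Q = 6.2: ½·(6.2 − 3.1)·(26.5 − 11) = 24.025.

DWL = 24.025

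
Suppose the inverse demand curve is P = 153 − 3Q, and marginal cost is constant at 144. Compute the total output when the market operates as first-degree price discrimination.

Q = 3

With perfect price discrimination, output is the efficient level Q = 3 (where demand meets MC), but every buyer pays their willingness to pay: CS = 0 and PS = total surplus.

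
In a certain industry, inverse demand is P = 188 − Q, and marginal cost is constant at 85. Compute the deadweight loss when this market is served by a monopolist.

Perfect competition: P = MC = 85, so 188 − Q = 85 and Q = 103.
The monopolist equates marginal revenue to marginal cost: 188 − 2Q = 85, so Q = 51.5. From demand, P = 136.5.
DWL is the triangle between Q = 51.5 and Q = 103: ½·(103 − 51.5)·(136.5 − 85) = 1326.125.

DWL = 1326.125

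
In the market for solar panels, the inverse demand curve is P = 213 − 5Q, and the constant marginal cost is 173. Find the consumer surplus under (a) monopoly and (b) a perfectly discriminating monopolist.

Monopoly: CS = 40; Perfect PD: CS = 0

Monopoly sets MR = MC: 213 − 10Q = 173 ⇒ Q = 4, P = 213 − 5·4 = 193.
CS = ½·(213 − 193)·4 = 40.
Under first-degree price discrimination the firm charges each unit its demand price and produces up to where P = MC, i.e. Q = 8. Consumer surplus is zero; producer surplus equals total surplus.
CS = 0.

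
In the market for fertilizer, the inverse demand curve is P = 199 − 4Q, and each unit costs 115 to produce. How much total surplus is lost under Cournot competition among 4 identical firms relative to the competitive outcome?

DWL = 35.28

Competitive firms price at marginal cost: P = 115, giving Q = 21.
With 4 symmetric Cournot firms, each firm's FOC gives 199 − 20q = 115, so q = 4.2, Q = 4·4.2 = 16.8, and P = 131.8.
DWL is the triangle between Q = 16.8 and Q = 21: ½·(21 − 16.8)·(131.8 − 115) = 35.28.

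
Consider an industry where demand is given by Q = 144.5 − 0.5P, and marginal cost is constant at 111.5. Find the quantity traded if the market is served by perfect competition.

Q = 88.75

Inverting demand: P = 289 − 2Q.
Perfect competition: P = MC = 111.5, so 289 − 2Q = 111.5 and Q = 88.75.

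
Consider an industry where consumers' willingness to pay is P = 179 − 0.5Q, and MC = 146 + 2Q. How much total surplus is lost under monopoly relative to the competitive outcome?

Under competition P = MC: 179 − 0.5Q = 146 + 2Q ⇒ Q = 13.2, P = 172.4.
The monopolist equates marginal revenue to marginal cost: 179 − Q = 146 + 2Q, so Q = 11. From demand, P = 173.5.
CS = ½·(179 − 172.4)·13.2 = 43.56; PS = (172.4·13.2 − 146·13.2 − ½·2·13.2²) = 174.24; TS = 217.8.
CS = ½·(179 − 173.5)·11 = 30.25; PS = (173.5·11 − 146·11 − ½·2·11²) = 181.5; TS = 211.75.
DWL = 217.8 − 211.75 = 6.05.

DWL = 6.05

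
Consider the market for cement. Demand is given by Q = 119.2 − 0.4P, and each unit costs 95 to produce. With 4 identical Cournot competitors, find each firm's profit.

Inverting demand: P = 298 − 2.5Q.
With 4 symmetric Cournot firms, each firm's FOC gives 298 − 12.5q = 95, so q = 16.24, Q = 4·16.24 = 64.96, and P = 135.6.
Each firm's profit = (135.6 − 95)·16.24 = 659.344.

π_i = 659.344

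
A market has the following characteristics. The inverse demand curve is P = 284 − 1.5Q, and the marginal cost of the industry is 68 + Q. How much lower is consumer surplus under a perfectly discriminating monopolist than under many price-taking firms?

CS falls by 5598.72

Under competition P = MC: 284 − 1.5Q = 68 + Q ⇒ Q = 86.4, P = 154.4.
CS = ½·(284 − 154.4)·86.4 = 5598.72.
With perfect price discrimination, output is the efficient level Q = 86.4 (where demand meets MC), but every buyer pays their willingness to pay: CS = 0 and PS = total surplus.
CS = 0.
Change in consumer surplus: 0 − 5598.72 = −5598.72.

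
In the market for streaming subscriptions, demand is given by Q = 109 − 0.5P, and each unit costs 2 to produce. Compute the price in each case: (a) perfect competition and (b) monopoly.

Inverting demand: P = 218 − 2Q.
Under competition P = MC = 2, so Q = (218 − 2)/2 = 108.
The monopolist equates marginal revenue to marginal cost: 218 − 4Q = 2, so Q = 54. From demand, P = 110.

Competition: P = 2; Monopoly: P = 110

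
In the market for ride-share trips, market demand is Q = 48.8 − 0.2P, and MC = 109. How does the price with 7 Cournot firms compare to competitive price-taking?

Cournot: P = 125.875; Competition: P = 109

Inverting demand: P = 244 − 5Q.
With 7 symmetric Cournot firms, each firm's FOC gives 244 − 40q = 109, so q = 3.375, Q = 7·3.375 = 23.625, and P = 125.875.
Under competition P = MC = 109, so Q = (244 − 109)/5 = 27.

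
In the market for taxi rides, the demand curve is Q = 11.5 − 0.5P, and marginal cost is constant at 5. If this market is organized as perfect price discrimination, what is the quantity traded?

Q = 9

Inverting demand: P = 23 − 2Q.
Under first-degree price discrimination the firm charges each unit its demand price and produces up to where P = MC, i.e. Q = 9. Consumer surplus is zero; producer surplus equals total surplus.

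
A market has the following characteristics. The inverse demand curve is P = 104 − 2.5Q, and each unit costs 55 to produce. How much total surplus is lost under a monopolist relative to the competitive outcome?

Perfect competition: P = MC = 55, so 104 − 2.5Q = 55 and Q = 19.6.
Monopoly sets MR = MC: 104 − 5Q = 55 ⇒ Q = 9.8, P = 104 − 2.5·9.8 = 79.5.
DWL is the triangle between Q = 9.8 and Q = 19.6: ½·(19.6 − 9.8)·(79.5 − 55) = 120.05.

DWL = 120.05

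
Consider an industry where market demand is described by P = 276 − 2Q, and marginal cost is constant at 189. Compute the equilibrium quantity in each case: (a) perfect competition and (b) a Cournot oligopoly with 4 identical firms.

Competition: Q = 43.5; Cournot: Q = 34.8

Competitive firms price at marginal cost: P = 189, giving Q = 43.5.
Cournot with 4 identical firms: the symmetric best-response condition is 276 − 10q = 189. Each firm produces q = 8.7, total output Q = 34.8, price P = 206.4.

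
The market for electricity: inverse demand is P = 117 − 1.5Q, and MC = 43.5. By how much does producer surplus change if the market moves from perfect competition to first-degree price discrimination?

Under competition P = MC = 43.5, so Q = (117 − 43.5)/1.5 = 49.
PS = (43.5 − 43.5)·49 = 0.
A perfectly discriminating monopolist sells every unit with P(Q) ≥ MC(Q), so output equals the competitive quantity Q = 49. Each buyer pays their reservation price, so CS = 0 and the firm captures all surplus.
PS = ½·(117 − 43.5)·49 = 1800.75.
Change in producer surplus: 1800.75 − 0 = 1800.75.

Producer surplus rises by 1800.75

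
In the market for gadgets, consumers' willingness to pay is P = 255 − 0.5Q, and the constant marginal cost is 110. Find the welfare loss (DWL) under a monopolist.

DWL = 5256.25

Under competition P = MC = 110, so Q = (255 − 110)/0.5 = 290.
The monopolist equates marginal revenue to marginal cost: 255 − Q = 110, so Q = 145. From demand, P = 182.5.
DWL is the triangle between Q = 145 and Q = 290: ½·(290 − 145)·(182.5 − 110) = 5256.25.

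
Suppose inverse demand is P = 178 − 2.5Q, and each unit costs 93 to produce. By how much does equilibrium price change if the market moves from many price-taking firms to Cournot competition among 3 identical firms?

Equilibrium price rises by 21.25

Under competition P = MC = 93, so Q = (178 − 93)/2.5 = 34.
In a 3-firm Cournot equilibrium, symmetry and the first-order condition give q = (178 − 93)/(10) = 8.5. So Q = 25.5 and P = 114.25.
Change in equilibrium price: 114.25 − 93 = 21.25.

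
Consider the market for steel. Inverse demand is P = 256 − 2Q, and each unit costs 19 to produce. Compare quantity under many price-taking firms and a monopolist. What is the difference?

Quantity falls by 59.25

Competitive firms price at marginal cost: P = 19, giving Q = 118.5.
The monopolist equates marginal revenue to marginal cost: 256 − 4Q = 19, so Q = 59.25. From demand, P = 137.5.
Change in quantity: 59.25 − 118.5 = −59.25.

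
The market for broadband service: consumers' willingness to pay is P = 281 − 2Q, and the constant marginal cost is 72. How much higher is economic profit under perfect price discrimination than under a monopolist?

A monopolist chooses Q where MR = MC. MR = 281 − 4Q; setting this equal to 72 gives Q = 52.25 and P = 176.5.
Profit = (176.5 − 72)·52.25 = 5460.125.
With perfect price discrimination, output is the efficient level Q = 104.5 (where demand meets MC), but every buyer pays their willingness to pay: CS = 0 and PS = total surplus.
PS equals the full surplus area, 10920.25. Profit = 10920.25 = 10920.25.
Change in economic profit: 10920.25 − 5460.125 = 5460.125.

Economic profit rises by 5460.125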